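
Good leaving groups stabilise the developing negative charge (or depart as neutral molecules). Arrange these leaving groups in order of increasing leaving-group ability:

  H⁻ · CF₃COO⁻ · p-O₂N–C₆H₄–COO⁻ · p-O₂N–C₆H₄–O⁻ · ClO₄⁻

H⁻ < p-O₂N–C₆H₄–O⁻ < p-O₂N–C₆H₄–COO⁻ < CF₃COO⁻ < ClO₄⁻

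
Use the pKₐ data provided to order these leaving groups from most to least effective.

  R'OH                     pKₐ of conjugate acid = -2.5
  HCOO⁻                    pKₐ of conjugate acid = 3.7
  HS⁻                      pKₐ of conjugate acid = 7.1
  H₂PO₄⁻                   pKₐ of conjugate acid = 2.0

R'OH > H₂PO₄⁻ > HCOO⁻ > HS⁻

Lower conjugate-acid pKₐ ⇒ weaker base ⇒ better leaving group.
Sorting by the given values: R'OH (-2.5), H₂PO₄⁻ (2.0), HCOO⁻ (3.7), HS⁻ (7.1).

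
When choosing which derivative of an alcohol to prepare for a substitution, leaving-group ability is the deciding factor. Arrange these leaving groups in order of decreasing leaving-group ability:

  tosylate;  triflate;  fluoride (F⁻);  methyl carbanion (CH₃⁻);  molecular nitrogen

molecular nitrogen > triflate > tosylate > fluoride (F⁻) > methyl carbanion (CH₃⁻)

Rank by basicity of the departing species: weakest base leaves most easily.
molecular nitrogen: no meaningful conjugate acid; N₂ departs as an exceptionally stable neutral molecule
triflate: pKₐ(CF₃SO₃H (triflic acid)) ≈ -14
tosylate: pKₐ(p-CH₃C₆H₄SO₃H (TsOH)) ≈ -2.8
fluoride (F⁻): pKₐ(HF) ≈ 3.2
methyl carbanion (CH₃⁻): pKₐ(CH₄) ≈ 48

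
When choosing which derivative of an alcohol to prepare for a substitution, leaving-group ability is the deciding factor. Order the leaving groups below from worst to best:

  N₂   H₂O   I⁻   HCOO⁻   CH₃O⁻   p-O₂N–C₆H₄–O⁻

N₂: no meaningful conjugate acid; N₂ departs as an exceptionally stable neutral molecule
I⁻: pKₐ(HI) ≈ -10
H₂O: pKₐ(H₃O⁺) ≈ -1.7 — neutral; leaves from a protonated alcohol (R–OH₂⁺)
HCOO⁻: pKₐ(HCOOH) ≈ 3.8
p-O₂N–C₆H₄–O⁻: pKₐ(p-nitrophenol) ≈ 7.2 — nitro group delocalises the charge; the classic chromogenic LG
CH₃O⁻: pKₐ(CH₃OH) ≈ 15.5 — strong base; alkoxides do not leave unassisted
Reversing gives the worst-to-best order requested.

CH₃O⁻ < p-O₂N–C₆H₄–O⁻ < HCOO⁻ < H₂O < I⁻ < N₂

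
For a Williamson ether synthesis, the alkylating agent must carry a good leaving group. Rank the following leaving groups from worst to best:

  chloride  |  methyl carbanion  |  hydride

methyl carbanion < hydride < chloride

Leaving-group ability tracks the stability of the departed species; conjugate-acid pKₐ is the usual yardstick (lower pKₐ → better LG).
chloride: pKₐ(HCl) ≈ -7
hydride: pKₐ(H₂) ≈ 36
methyl carbanion: pKₐ(CH₄) ≈ 48
The question asks for worst first, so the sequence is read in increasing leaving-group ability.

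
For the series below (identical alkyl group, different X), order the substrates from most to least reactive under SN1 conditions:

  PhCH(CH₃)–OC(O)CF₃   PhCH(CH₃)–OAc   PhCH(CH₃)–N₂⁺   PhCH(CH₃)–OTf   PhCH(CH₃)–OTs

PhCH(CH₃)–N₂⁺ > PhCH(CH₃)–OTf > PhCH(CH₃)–OTs > PhCH(CH₃)–OC(O)CF₃ > PhCH(CH₃)–OAc

With the same alkyl group throughout, only the leaving group differentiates the rates.
Leaving-group ability tracks the stability of the departed species; conjugate-acid pKₐ is the usual yardstick (lower pKₐ → better LG).
PhCH(CH₃)–N₂⁺ loses N₂: no meaningful conjugate acid; N₂ departs as an exceptionally stable neutral molecule
PhCH(CH₃)–OTf loses OTf⁻: pKₐ(CF₃SO₃H (triflic acid)) ≈ -14
PhCH(CH₃)–OTs loses OTs⁻: pKₐ(p-CH₃C₆H₄SO₃H (TsOH)) ≈ -2.8
PhCH(CH₃)–OC(O)CF₃ loses CF₃COO⁻: pKₐ(CF₃COOH) ≈ 0.2
PhCH(CH₃)–OAc loses AcO⁻: pKₐ(CH₃COOH) ≈ 4.8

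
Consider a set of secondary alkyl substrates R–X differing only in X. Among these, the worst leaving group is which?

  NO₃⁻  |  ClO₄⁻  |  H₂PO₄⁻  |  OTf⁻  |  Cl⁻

H₂PO₄⁻

The more stable X⁻ (or X) is on its own — i.e. the weaker a base it is — the better a leaving group it makes.
OTf⁻: pKₐ(CF₃SO₃H (triflic acid)) ≈ -14
ClO₄⁻: pKₐ(HClO₄) ≈ -10
Cl⁻: pKₐ(HCl) ≈ -7
NO₃⁻: pKₐ(HNO₃) ≈ -1.3
H₂PO₄⁻: pKₐ(H₃PO₄) ≈ 2.1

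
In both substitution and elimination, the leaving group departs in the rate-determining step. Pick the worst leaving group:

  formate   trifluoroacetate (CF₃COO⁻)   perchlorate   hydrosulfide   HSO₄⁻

hydrosulfide

The more stable X⁻ (or X) is on its own — i.e. the weaker a base it is — the better a leaving group it makes.
perchlorate: pKₐ(HClO₄) ≈ -10
HSO₄⁻: pKₐ(H₂SO₄) ≈ -3
trifluoroacetate (CF₃COO⁻): pKₐ(CF₃COOH) ≈ 0.2
formate: pKₐ(HCOOH) ≈ 3.8
hydrosulfide: pKₐ(H₂S) ≈ 7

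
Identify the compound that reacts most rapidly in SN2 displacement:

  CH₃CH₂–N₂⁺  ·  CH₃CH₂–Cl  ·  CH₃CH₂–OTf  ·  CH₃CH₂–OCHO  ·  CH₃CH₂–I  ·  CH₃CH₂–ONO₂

Same R in every case — rank the leaving groups.
Rank by basicity of the departing species: weakest base leaves most easily.
CH₃CH₂–N₂⁺ loses N₂: no meaningful conjugate acid; N₂ departs as an exceptionally stable neutral molecule
CH₃CH₂–OTf loses OTf⁻: pKₐ(CF₃SO₃H (triflic acid)) ≈ -14
CH₃CH₂–I loses I⁻: pKₐ(HI) ≈ -10
CH₃CH₂–Cl loses Cl⁻: pKₐ(HCl) ≈ -7
CH₃CH₂–ONO₂ loses NO₃⁻: pKₐ(HNO₃) ≈ -1.3
CH₃CH₂–OCHO loses HCOO⁻: pKₐ(HCOOH) ≈ 3.8

CH₃CH₂–N₂⁺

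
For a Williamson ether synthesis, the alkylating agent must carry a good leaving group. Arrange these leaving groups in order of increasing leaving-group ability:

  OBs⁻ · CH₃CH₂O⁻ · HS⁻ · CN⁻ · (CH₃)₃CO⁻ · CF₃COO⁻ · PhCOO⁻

(CH₃)₃CO⁻ < CH₃CH₂O⁻ < CN⁻ < HS⁻ < PhCOO⁻ < CF₃COO⁻ < OBs⁻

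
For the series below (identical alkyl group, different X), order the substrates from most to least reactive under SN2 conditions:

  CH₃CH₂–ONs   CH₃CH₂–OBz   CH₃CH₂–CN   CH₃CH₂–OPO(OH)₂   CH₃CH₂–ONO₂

The skeletons are identical, so relative rate is governed entirely by leaving-group ability.
Leaving-group ability tracks the stability of the departed species; conjugate-acid pKₐ is the usual yardstick (lower pKₐ → better LG).
CH₃CH₂–ONs loses ONs⁻: pKₐ(p-O₂NC₆H₄SO₃H) ≈ -3.5
CH₃CH₂–ONO₂ loses NO₃⁻: pKₐ(HNO₃) ≈ -1.3
CH₃CH₂–OPO(OH)₂ loses H₂PO₄⁻: pKₐ(H₃PO₄) ≈ 2.1
CH₃CH₂–OBz loses PhCOO⁻: pKₐ(C₆H₅COOH) ≈ 4.2
CH₃CH₂–CN loses CN⁻: pKₐ(HCN) ≈ 9.2

CH₃CH₂–ONs > CH₃CH₂–ONO₂ > CH₃CH₂–OPO(OH)₂ > CH₃CH₂–OBz > CH₃CH₂–CN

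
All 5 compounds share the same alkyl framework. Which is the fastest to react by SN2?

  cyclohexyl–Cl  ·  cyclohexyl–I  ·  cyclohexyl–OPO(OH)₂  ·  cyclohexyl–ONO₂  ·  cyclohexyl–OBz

Identical carbon frameworks mean the comparison reduces to leaving-group quality.
Leaving-group ability tracks the stability of the departed species; conjugate-acid pKₐ is the usual yardstick (lower pKₐ → better LG).
cyclohexyl–I loses I⁻: pKₐ(HI) ≈ -10
cyclohexyl–Cl loses Cl⁻: pKₐ(HCl) ≈ -7
cyclohexyl–ONO₂ loses NO₃⁻: pKₐ(HNO₃) ≈ -1.3
cyclohexyl–OPO(OH)₂ loses H₂PO₄⁻: pKₐ(H₃PO₄) ≈ 2.1
cyclohexyl–OBz loses PhCOO⁻: pKₐ(C₆H₅COOH) ≈ 4.2

cyclohexyl–I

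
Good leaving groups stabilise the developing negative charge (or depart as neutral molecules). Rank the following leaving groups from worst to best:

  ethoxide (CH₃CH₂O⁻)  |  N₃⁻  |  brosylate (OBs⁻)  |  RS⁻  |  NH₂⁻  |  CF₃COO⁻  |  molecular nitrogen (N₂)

NH₂⁻ < ethoxide (CH₃CH₂O⁻) < RS⁻ < N₃⁻ < CF₃COO⁻ < brosylate (OBs⁻) < molecular nitrogen (N₂)

The more stable X⁻ (or X) is on its own — i.e. the weaker a base it is — the better a leaving group it makes.
molecular nitrogen (N₂): no meaningful conjugate acid; N₂ departs as an exceptionally stable neutral molecule
brosylate (OBs⁻): pKₐ(p-BrC₆H₄SO₃H) ≈ -2.8 — arenesulfonate with a p-bromo substituent
CF₃COO⁻: pKₐ(CF₃COOH) ≈ 0.2
N₃⁻: pKₐ(HN₃) ≈ 4.7
RS⁻: pKₐ(RSH (a thiol)) ≈ 10.5
ethoxide (CH₃CH₂O⁻): pKₐ(CH₃CH₂OH) ≈ 16 — strong base; alkoxides do not leave unassisted
NH₂⁻: pKₐ(NH₃) ≈ 38 — extremely strong base; never a leaving group
The question asks for worst first, so the sequence is read in increasing leaving-group ability.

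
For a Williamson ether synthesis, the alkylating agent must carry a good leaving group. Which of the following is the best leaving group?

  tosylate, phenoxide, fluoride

Rank by basicity of the departing species: weakest base leaves most easily.
tosylate: pKₐ(p-CH₃C₆H₄SO₃H (TsOH)) ≈ -2.8
fluoride: pKₐ(HF) ≈ 3.2
phenoxide: pKₐ(C₆H₅OH (phenol)) ≈ 10

tosylate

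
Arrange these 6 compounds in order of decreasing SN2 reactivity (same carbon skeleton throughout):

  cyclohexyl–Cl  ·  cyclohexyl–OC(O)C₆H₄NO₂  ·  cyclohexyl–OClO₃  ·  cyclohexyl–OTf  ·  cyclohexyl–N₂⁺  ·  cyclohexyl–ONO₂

With the same alkyl group throughout, only the leaving group differentiates the rates.
A good leaving group is a weak base: the lower the pKₐ of its conjugate acid, the more readily it departs.
cyclohexyl–N₂⁺ loses N₂: no meaningful conjugate acid; N₂ departs as an exceptionally stable neutral molecule
cyclohexyl–OTf loses OTf⁻: pKₐ(CF₃SO₃H (triflic acid)) ≈ -14
cyclohexyl–OClO₃ loses ClO₄⁻: pKₐ(HClO₄) ≈ -10
cyclohexyl–Cl loses Cl⁻: pKₐ(HCl) ≈ -7
cyclohexyl–ONO₂ loses NO₃⁻: pKₐ(HNO₃) ≈ -1.3
cyclohexyl–OC(O)C₆H₄NO₂ loses p-O₂N–C₆H₄–COO⁻: pKₐ(p-nitrobenzoic acid) ≈ 3.4

cyclohexyl–N₂⁺ > cyclohexyl–OTf > cyclohexyl–OClO₃ > cyclohexyl–Cl > cyclohexyl–ONO₂ > cyclohexyl–OC(O)C₆H₄NO₂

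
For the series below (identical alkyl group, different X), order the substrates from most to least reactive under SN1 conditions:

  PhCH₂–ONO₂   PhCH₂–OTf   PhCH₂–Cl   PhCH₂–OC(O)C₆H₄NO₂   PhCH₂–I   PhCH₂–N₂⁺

PhCH₂–N₂⁺ > PhCH₂–OTf > PhCH₂–I > PhCH₂–Cl > PhCH₂–ONO₂ > PhCH₂–OC(O)C₆H₄NO₂

The skeletons are identical, so relative rate is governed entirely by leaving-group ability.
Rank by basicity of the departing species: weakest base leaves most easily.
PhCH₂–N₂⁺ loses N₂: no meaningful conjugate acid; N₂ departs as an exceptionally stable neutral molecule
PhCH₂–OTf loses OTf⁻: pKₐ(CF₃SO₃H (triflic acid)) ≈ -14
PhCH₂–I loses I⁻: pKₐ(HI) ≈ -10
PhCH₂–Cl loses Cl⁻: pKₐ(HCl) ≈ -7
PhCH₂–ONO₂ loses NO₃⁻: pKₐ(HNO₃) ≈ -1.3
PhCH₂–OC(O)C₆H₄NO₂ loses p-O₂N–C₆H₄–COO⁻: pKₐ(p-nitrobenzoic acid) ≈ 3.4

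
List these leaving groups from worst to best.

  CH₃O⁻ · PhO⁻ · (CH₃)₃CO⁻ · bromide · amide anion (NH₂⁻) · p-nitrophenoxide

bromide: pKₐ(HBr) ≈ -9 — weak base; good leaving group
p-nitrophenoxide: pKₐ(p-nitrophenol) ≈ 7.2 — nitro group delocalises the charge; the classic chromogenic LG
PhO⁻: pKₐ(C₆H₅OH (phenol)) ≈ 10 — resonance into the ring helps, but still a poor LG
CH₃O⁻: pKₐ(CH₃OH) ≈ 15.5 — strong base; alkoxides do not leave unassisted
(CH₃)₃CO⁻: pKₐ(t-BuOH) ≈ 18 — bulky, strongly basic alkoxide
amide anion (NH₂⁻): pKₐ(NH₃) ≈ 38
Reversing gives the worst-to-best order requested.

amide anion (NH₂⁻) < (CH₃)₃CO⁻ < CH₃O⁻ < PhO⁻ < p-nitrophenoxide < bromide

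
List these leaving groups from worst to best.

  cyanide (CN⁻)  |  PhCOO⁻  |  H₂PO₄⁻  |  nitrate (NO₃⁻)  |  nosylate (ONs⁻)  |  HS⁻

cyanide (CN⁻) < HS⁻ < PhCOO⁻ < H₂PO₄⁻ < nitrate (NO₃⁻) < nosylate (ONs⁻)

nosylate (ONs⁻): pKₐ(p-O₂NC₆H₄SO₃H) ≈ -3.5
nitrate (NO₃⁻): pKₐ(HNO₃) ≈ -1.3
H₂PO₄⁻: pKₐ(H₃PO₄) ≈ 2.1
PhCOO⁻: pKₐ(C₆H₅COOH) ≈ 4.2
HS⁻: pKₐ(H₂S) ≈ 7
cyanide (CN⁻): pKₐ(HCN) ≈ 9.2
The question asks for worst first, so the sequence is read in increasing leaving-group ability.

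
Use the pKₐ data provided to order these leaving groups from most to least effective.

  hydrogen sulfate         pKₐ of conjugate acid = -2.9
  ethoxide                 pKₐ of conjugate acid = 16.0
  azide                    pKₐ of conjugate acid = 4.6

hydrogen sulfate > azide > ethoxide

Lower conjugate-acid pKₐ ⇒ weaker base ⇒ better leaving group.
Sorting by the given values: hydrogen sulfate (-2.9), azide (4.6), ethoxide (16.0).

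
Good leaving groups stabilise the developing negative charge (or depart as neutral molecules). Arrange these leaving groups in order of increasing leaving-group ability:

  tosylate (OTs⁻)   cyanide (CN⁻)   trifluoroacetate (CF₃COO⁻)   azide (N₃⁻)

The more stable X⁻ (or X) is on its own — i.e. the weaker a base it is — the better a leaving group it makes.
tosylate (OTs⁻): pKₐ(p-CH₃C₆H₄SO₃H (TsOH)) ≈ -2.8
trifluoroacetate (CF₃COO⁻): pKₐ(CF₃COOH) ≈ 0.2 — strongly electron-withdrawing CF₃ stabilises the carboxylate
azide (N₃⁻): pKₐ(HN₃) ≈ 4.7
cyanide (CN⁻): pKₐ(HCN) ≈ 9.2
Reversing gives the worst-to-best order requested.

cyanide (CN⁻) < azide (N₃⁻) < trifluoroacetate (CF₃COO⁻) < tosylate (OTs⁻)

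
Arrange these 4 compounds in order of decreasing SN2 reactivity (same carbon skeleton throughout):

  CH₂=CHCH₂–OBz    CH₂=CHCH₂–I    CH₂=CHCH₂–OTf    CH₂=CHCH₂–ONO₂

With the same alkyl group throughout, only the leaving group differentiates the rates.
Leaving-group ability tracks the stability of the departed species; conjugate-acid pKₐ is the usual yardstick (lower pKₐ → better LG).
CH₂=CHCH₂–OTf loses OTf⁻: pKₐ(CF₃SO₃H (triflic acid)) ≈ -14
CH₂=CHCH₂–I loses I⁻: pKₐ(HI) ≈ -10
CH₂=CHCH₂–ONO₂ loses NO₃⁻: pKₐ(HNO₃) ≈ -1.3
CH₂=CHCH₂–OBz loses PhCOO⁻: pKₐ(C₆H₅COOH) ≈ 4.2

CH₂=CHCH₂–OTf > CH₂=CHCH₂–I > CH₂=CHCH₂–ONO₂ > CH₂=CHCH₂–OBz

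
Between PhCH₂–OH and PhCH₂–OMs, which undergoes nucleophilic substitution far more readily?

From PhCH₂–OH the departing group would be OH⁻ (pKₐ(H₂O) ≈ 15.7). Strong base; essentially never leaves without prior activation.
From PhCH₂–OMs the leaving group is OMs⁻ (pKₐ(CH₃SO₃H (MsOH)) ≈ -1.9). Resonance-delocalised alkanesulfonate.
(In practice PhCH₂–OMs is made from PhCH₂–OH by treatment with MsCl / Et₃N, converting the hydroxyl into a mesylate.)

PhCH₂–OMs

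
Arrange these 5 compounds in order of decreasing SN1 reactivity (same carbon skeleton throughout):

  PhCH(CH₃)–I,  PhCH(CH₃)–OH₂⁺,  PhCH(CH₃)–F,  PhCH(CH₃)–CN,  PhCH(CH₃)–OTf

The skeletons are identical, so relative rate is governed entirely by leaving-group ability.
The more stable X⁻ (or X) is on its own — i.e. the weaker a base it is — the better a leaving group it makes.
PhCH(CH₃)–OTf loses OTf⁻: pKₐ(CF₃SO₃H (triflic acid)) ≈ -14
PhCH(CH₃)–I loses I⁻: pKₐ(HI) ≈ -10
PhCH(CH₃)–OH₂⁺ loses H₂O: pKₐ(H₃O⁺) ≈ -1.7
PhCH(CH₃)–F loses F⁻: pKₐ(HF) ≈ 3.2
PhCH(CH₃)–CN loses CN⁻: pKₐ(HCN) ≈ 9.2

PhCH(CH₃)–OTf > PhCH(CH₃)–I > PhCH(CH₃)–OH₂⁺ > PhCH(CH₃)–F > PhCH(CH₃)–CN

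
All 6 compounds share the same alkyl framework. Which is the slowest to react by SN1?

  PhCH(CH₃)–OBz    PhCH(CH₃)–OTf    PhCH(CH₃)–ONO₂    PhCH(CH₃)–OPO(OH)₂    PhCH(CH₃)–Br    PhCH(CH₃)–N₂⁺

PhCH(CH₃)–OBz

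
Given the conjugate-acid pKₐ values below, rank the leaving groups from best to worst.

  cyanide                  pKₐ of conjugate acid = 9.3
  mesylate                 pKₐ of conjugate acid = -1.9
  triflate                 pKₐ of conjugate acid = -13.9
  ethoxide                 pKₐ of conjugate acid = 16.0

triflate > mesylate > cyanide > ethoxide

Lower conjugate-acid pKₐ ⇒ weaker base ⇒ better leaving group.
Sorting by the given values: triflate (-13.9), mesylate (-1.9), cyanide (9.3), ethoxide (16.0).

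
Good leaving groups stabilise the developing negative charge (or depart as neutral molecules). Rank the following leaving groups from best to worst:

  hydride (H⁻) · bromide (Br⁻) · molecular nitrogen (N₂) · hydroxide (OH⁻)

molecular nitrogen (N₂) > bromide (Br⁻) > hydroxide (OH⁻) > hydride (H⁻)

molecular nitrogen (N₂): no meaningful conjugate acid; N₂ departs as an exceptionally stable neutral molecule
bromide (Br⁻): pKₐ(HBr) ≈ -9
hydroxide (OH⁻): pKₐ(H₂O) ≈ 15.7
hydride (H⁻): pKₐ(H₂) ≈ 36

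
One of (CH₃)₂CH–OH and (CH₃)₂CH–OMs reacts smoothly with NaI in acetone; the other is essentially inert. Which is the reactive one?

From (CH₃)₂CH–OH the departing group would be OH⁻ (pKₐ(H₂O) ≈ 15.7). Strong base; essentially never leaves without prior activation.
From (CH₃)₂CH–OMs the leaving group is OMs⁻ (pKₐ(CH₃SO₃H (MsOH)) ≈ -1.9). Resonance-delocalised alkanesulfonate.
(In practice (CH₃)₂CH–OMs is made from (CH₃)₂CH–OH by treatment with MsCl / Et₃N, converting the hydroxyl into a mesylate.)

(CH₃)₂CH–OMs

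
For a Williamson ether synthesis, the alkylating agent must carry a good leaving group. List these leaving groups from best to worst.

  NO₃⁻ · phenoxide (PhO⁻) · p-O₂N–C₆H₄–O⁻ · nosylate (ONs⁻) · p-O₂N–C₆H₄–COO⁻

nosylate (ONs⁻): pKₐ(p-O₂NC₆H₄SO₃H) ≈ -3.5
NO₃⁻: pKₐ(HNO₃) ≈ -1.3
p-O₂N–C₆H₄–COO⁻: pKₐ(p-nitrobenzoic acid) ≈ 3.4
p-O₂N–C₆H₄–O⁻: pKₐ(p-nitrophenol) ≈ 7.2
phenoxide (PhO⁻): pKₐ(C₆H₅OH (phenol)) ≈ 10

nosylate (ONs⁻) > NO₃⁻ > p-O₂N–C₆H₄–COO⁻ > p-O₂N–C₆H₄–O⁻ > phenoxide (PhO⁻)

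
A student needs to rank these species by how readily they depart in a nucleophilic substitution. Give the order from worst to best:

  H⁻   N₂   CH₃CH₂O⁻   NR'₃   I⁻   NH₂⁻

Rank by basicity of the departing species: weakest base leaves most easily.
N₂: no meaningful conjugate acid; N₂ departs as an exceptionally stable neutral molecule
I⁻: pKₐ(HI) ≈ -10 — large, highly polarisable; very weak base
NR'₃: pKₐ(R'₃NH⁺) ≈ 10.7
CH₃CH₂O⁻: pKₐ(CH₃CH₂OH) ≈ 16
H⁻: pKₐ(H₂) ≈ 36 — extremely strong base; leaves only in special hydride-transfer contexts
NH₂⁻: pKₐ(NH₃) ≈ 38 — extremely strong base; never a leaving group
Reversing gives the worst-to-best order requested.

NH₂⁻ < H⁻ < CH₃CH₂O⁻ < NR'₃ < I⁻ < N₂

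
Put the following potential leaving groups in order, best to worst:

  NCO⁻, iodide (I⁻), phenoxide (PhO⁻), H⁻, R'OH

iodide (I⁻) > R'OH > NCO⁻ > phenoxide (PhO⁻) > H⁻

iodide (I⁻): pKₐ(HI) ≈ -10
R'OH: pKₐ(R'OH₂⁺) ≈ -2.4
NCO⁻: pKₐ(HOCN) ≈ 3.5
phenoxide (PhO⁻): pKₐ(C₆H₅OH (phenol)) ≈ 10
H⁻: pKₐ(H₂) ≈ 36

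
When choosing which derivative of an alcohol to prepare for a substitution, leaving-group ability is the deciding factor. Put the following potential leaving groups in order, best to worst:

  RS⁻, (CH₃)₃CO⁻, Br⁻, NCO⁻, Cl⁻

Br⁻ > Cl⁻ > NCO⁻ > RS⁻ > (CH₃)₃CO⁻

Rank by basicity of the departing species: weakest base leaves most easily.
Br⁻: pKₐ(HBr) ≈ -9 — weak base; good leaving group
Cl⁻: pKₐ(HCl) ≈ -7 — moderately weak base
NCO⁻: pKₐ(HOCN) ≈ 3.5 — resonance between N and O
RS⁻: pKₐ(RSH (a thiol)) ≈ 10.5
(CH₃)₃CO⁻: pKₐ(t-BuOH) ≈ 18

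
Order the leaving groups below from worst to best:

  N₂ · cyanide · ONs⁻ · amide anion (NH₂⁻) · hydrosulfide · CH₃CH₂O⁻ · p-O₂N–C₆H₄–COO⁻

amide anion (NH₂⁻) < CH₃CH₂O⁻ < cyanide < hydrosulfide < p-O₂N–C₆H₄–COO⁻ < ONs⁻ < N₂

N₂: no meaningful conjugate acid; N₂ departs as an exceptionally stable neutral molecule
ONs⁻: pKₐ(p-O₂NC₆H₄SO₃H) ≈ -3.5 — p-nitro group further stabilises the sulfonate
p-O₂N–C₆H₄–COO⁻: pKₐ(p-nitrobenzoic acid) ≈ 3.4
hydrosulfide: pKₐ(H₂S) ≈ 7 — larger and more polarisable than the oxygen analogue
cyanide: pKₐ(HCN) ≈ 9.2 — sp carbon stabilises the charge somewhat, but still a poor LG
CH₃CH₂O⁻: pKₐ(CH₃CH₂OH) ≈ 16 — strong base; alkoxides do not leave unassisted
amide anion (NH₂⁻): pKₐ(NH₃) ≈ 38 — extremely strong base; never a leaving group
Reversing gives the worst-to-best order requested.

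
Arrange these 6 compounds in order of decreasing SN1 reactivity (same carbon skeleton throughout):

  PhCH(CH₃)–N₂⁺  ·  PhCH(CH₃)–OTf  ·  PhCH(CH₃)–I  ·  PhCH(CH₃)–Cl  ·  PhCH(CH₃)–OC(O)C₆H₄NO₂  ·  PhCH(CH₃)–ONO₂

PhCH(CH₃)–N₂⁺ > PhCH(CH₃)–OTf > PhCH(CH₃)–I > PhCH(CH₃)–Cl > PhCH(CH₃)–ONO₂ > PhCH(CH₃)–OC(O)C₆H₄NO₂

The skeletons are identical, so relative rate is governed entirely by leaving-group ability.
Leaving-group ability tracks the stability of the departed species; conjugate-acid pKₐ is the usual yardstick (lower pKₐ → better LG).
PhCH(CH₃)–N₂⁺ loses N₂: no meaningful conjugate acid; N₂ departs as an exceptionally stable neutral molecule
PhCH(CH₃)–OTf loses OTf⁻: pKₐ(CF₃SO₃H (triflic acid)) ≈ -14
PhCH(CH₃)–I loses I⁻: pKₐ(HI) ≈ -10
PhCH(CH₃)–Cl loses Cl⁻: pKₐ(HCl) ≈ -7
PhCH(CH₃)–ONO₂ loses NO₃⁻: pKₐ(HNO₃) ≈ -1.3
PhCH(CH₃)–OC(O)C₆H₄NO₂ loses p-O₂N–C₆H₄–COO⁻: pKₐ(p-nitrobenzoic acid) ≈ 3.4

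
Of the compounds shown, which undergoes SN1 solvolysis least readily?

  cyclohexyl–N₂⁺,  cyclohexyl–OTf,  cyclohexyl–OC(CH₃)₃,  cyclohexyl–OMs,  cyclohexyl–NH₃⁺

With the same alkyl group throughout, only the leaving group differentiates the rates.
A good leaving group is a weak base: the lower the pKₐ of its conjugate acid, the more readily it departs.
cyclohexyl–N₂⁺ loses N₂: no meaningful conjugate acid; N₂ departs as an exceptionally stable neutral molecule
cyclohexyl–OTf loses OTf⁻: pKₐ(CF₃SO₃H (triflic acid)) ≈ -14
cyclohexyl–OMs loses OMs⁻: pKₐ(CH₃SO₃H (MsOH)) ≈ -1.9
cyclohexyl–NH₃⁺ loses NH₃: pKₐ(NH₄⁺) ≈ 9.2
cyclohexyl–OC(CH₃)₃ loses (CH₃)₃CO⁻: pKₐ(t-BuOH) ≈ 18

cyclohexyl–OC(CH₃)₃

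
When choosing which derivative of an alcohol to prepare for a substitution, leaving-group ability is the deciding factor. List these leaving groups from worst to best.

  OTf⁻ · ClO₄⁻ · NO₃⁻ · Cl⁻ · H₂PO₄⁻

A good leaving group is a weak base: the lower the pKₐ of its conjugate acid, the more readily it departs.
OTf⁻: pKₐ(CF₃SO₃H (triflic acid)) ≈ -14
ClO₄⁻: pKₐ(HClO₄) ≈ -10
Cl⁻: pKₐ(HCl) ≈ -7 — moderately weak base
NO₃⁻: pKₐ(HNO₃) ≈ -1.3 — resonance-delocalised over three oxygens
H₂PO₄⁻: pKₐ(H₃PO₄) ≈ 2.1
Listed from poorest to best leaving group as asked.

H₂PO₄⁻ < NO₃⁻ < Cl⁻ < ClO₄⁻ < OTf⁻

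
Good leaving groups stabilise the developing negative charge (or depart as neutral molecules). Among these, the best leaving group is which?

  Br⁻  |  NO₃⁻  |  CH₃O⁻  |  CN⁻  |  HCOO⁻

Br⁻

The more stable X⁻ (or X) is on its own — i.e. the weaker a base it is — the better a leaving group it makes.
Br⁻: pKₐ(HBr) ≈ -9
NO₃⁻: pKₐ(HNO₃) ≈ -1.3
HCOO⁻: pKₐ(HCOOH) ≈ 3.8
CN⁻: pKₐ(HCN) ≈ 9.2
CH₃O⁻: pKₐ(CH₃OH) ≈ 15.5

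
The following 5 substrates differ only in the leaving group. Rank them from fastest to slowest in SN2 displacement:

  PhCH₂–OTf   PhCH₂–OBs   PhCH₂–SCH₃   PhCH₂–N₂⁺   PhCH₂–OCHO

PhCH₂–N₂⁺ > PhCH₂–OTf > PhCH₂–OBs > PhCH₂–OCHO > PhCH₂–SCH₃

Identical carbon frameworks mean the comparison reduces to leaving-group quality.
A good leaving group is a weak base: the lower the pKₐ of its conjugate acid, the more readily it departs.
PhCH₂–N₂⁺ loses N₂: no meaningful conjugate acid; N₂ departs as an exceptionally stable neutral molecule
PhCH₂–OTf loses OTf⁻: pKₐ(CF₃SO₃H (triflic acid)) ≈ -14
PhCH₂–OBs loses OBs⁻: pKₐ(p-BrC₆H₄SO₃H) ≈ -2.8
PhCH₂–OCHO loses HCOO⁻: pKₐ(HCOOH) ≈ 3.8
PhCH₂–SCH₃ loses RS⁻: pKₐ(RSH (a thiol)) ≈ 10.5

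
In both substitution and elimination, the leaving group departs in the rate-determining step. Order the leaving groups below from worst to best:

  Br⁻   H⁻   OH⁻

A good leaving group is a weak base: the lower the pKₐ of its conjugate acid, the more readily it departs.
Br⁻: pKₐ(HBr) ≈ -9
OH⁻: pKₐ(H₂O) ≈ 15.7
H⁻: pKₐ(H₂) ≈ 36
The question asks for worst first, so the sequence is read in increasing leaving-group ability.

H⁻ < OH⁻ < Br⁻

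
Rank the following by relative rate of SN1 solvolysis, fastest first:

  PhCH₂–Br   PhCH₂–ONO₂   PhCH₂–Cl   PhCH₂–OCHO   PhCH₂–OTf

PhCH₂–OTf > PhCH₂–Br > PhCH₂–Cl > PhCH₂–ONO₂ > PhCH₂–OCHO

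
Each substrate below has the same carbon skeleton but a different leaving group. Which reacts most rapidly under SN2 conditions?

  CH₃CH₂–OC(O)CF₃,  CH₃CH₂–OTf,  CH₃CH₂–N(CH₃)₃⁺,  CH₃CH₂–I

The skeletons are identical, so relative rate is governed entirely by leaving-group ability.
Rank by basicity of the departing species: weakest base leaves most easily.
CH₃CH₂–OTf loses OTf⁻: pKₐ(CF₃SO₃H (triflic acid)) ≈ -14
CH₃CH₂–I loses I⁻: pKₐ(HI) ≈ -10
CH₃CH₂–OC(O)CF₃ loses CF₃COO⁻: pKₐ(CF₃COOH) ≈ 0.2
CH₃CH₂–N(CH₃)₃⁺ loses NR'₃: pKₐ(R'₃NH⁺) ≈ 10.7

CH₃CH₂–OTf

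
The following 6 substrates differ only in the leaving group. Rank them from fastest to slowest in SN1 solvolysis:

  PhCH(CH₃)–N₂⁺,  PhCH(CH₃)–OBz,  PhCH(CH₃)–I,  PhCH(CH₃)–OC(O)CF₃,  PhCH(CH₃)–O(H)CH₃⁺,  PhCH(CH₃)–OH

PhCH(CH₃)–N₂⁺ > PhCH(CH₃)–I > PhCH(CH₃)–O(H)CH₃⁺ > PhCH(CH₃)–OC(O)CF₃ > PhCH(CH₃)–OBz > PhCH(CH₃)–OH

Same R in every case — rank the leaving groups.
Rank by basicity of the departing species: weakest base leaves most easily.
PhCH(CH₃)–N₂⁺ loses N₂: no meaningful conjugate acid; N₂ departs as an exceptionally stable neutral molecule
PhCH(CH₃)–I loses I⁻: pKₐ(HI) ≈ -10
PhCH(CH₃)–O(H)CH₃⁺ loses R'OH: pKₐ(R'OH₂⁺) ≈ -2.4
PhCH(CH₃)–OC(O)CF₃ loses CF₃COO⁻: pKₐ(CF₃COOH) ≈ 0.2
PhCH(CH₃)–OBz loses PhCOO⁻: pKₐ(C₆H₅COOH) ≈ 4.2
PhCH(CH₃)–OH loses OH⁻: pKₐ(H₂O) ≈ 15.7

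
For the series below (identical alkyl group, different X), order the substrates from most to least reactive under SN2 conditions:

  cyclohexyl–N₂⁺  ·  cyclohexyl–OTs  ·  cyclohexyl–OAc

cyclohexyl–N₂⁺ > cyclohexyl–OTs > cyclohexyl–OAc

With the same alkyl group throughout, only the leaving group differentiates the rates.
Rank by basicity of the departing species: weakest base leaves most easily.
cyclohexyl–N₂⁺ loses N₂: no meaningful conjugate acid; N₂ departs as an exceptionally stable neutral molecule
cyclohexyl–OTs loses OTs⁻: pKₐ(p-CH₃C₆H₄SO₃H (TsOH)) ≈ -2.8
cyclohexyl–OAc loses AcO⁻: pKₐ(CH₃COOH) ≈ 4.8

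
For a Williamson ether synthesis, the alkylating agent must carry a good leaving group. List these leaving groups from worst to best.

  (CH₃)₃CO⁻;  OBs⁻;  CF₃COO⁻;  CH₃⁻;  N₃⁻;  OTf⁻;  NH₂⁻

Leaving-group ability tracks the stability of the departed species; conjugate-acid pKₐ is the usual yardstick (lower pKₐ → better LG).
OTf⁻: pKₐ(CF₃SO₃H (triflic acid)) ≈ -14 — charge spread over three oxygens and a CF₃ group; the premier leaving group in synthesis
OBs⁻: pKₐ(p-BrC₆H₄SO₃H) ≈ -2.8 — arenesulfonate with a p-bromo substituent
CF₃COO⁻: pKₐ(CF₃COOH) ≈ 0.2 — strongly electron-withdrawing CF₃ stabilises the carboxylate
N₃⁻: pKₐ(HN₃) ≈ 4.7 — linear, resonance-stabilised
(CH₃)₃CO⁻: pKₐ(t-BuOH) ≈ 18 — bulky, strongly basic alkoxide
NH₂⁻: pKₐ(NH₃) ≈ 38 — extremely strong base; never a leaving group
CH₃⁻: pKₐ(CH₄) ≈ 48
The question asks for worst first, so the sequence is read in increasing leaving-group ability.

CH₃⁻ < NH₂⁻ < (CH₃)₃CO⁻ < N₃⁻ < CF₃COO⁻ < OBs⁻ < OTf⁻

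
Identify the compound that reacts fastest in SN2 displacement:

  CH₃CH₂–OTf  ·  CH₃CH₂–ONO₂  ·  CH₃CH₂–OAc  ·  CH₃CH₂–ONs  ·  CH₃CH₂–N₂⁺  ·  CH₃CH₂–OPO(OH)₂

Same R in every case — rank the leaving groups.
Leaving-group ability tracks the stability of the departed species; conjugate-acid pKₐ is the usual yardstick (lower pKₐ → better LG).
CH₃CH₂–N₂⁺ loses N₂: no meaningful conjugate acid; N₂ departs as an exceptionally stable neutral molecule
CH₃CH₂–OTf loses OTf⁻: pKₐ(CF₃SO₃H (triflic acid)) ≈ -14
CH₃CH₂–ONs loses ONs⁻: pKₐ(p-O₂NC₆H₄SO₃H) ≈ -3.5
CH₃CH₂–ONO₂ loses NO₃⁻: pKₐ(HNO₃) ≈ -1.3
CH₃CH₂–OPO(OH)₂ loses H₂PO₄⁻: pKₐ(H₃PO₄) ≈ 2.1
CH₃CH₂–OAc loses AcO⁻: pKₐ(CH₃COOH) ≈ 4.8

CH₃CH₂–N₂⁺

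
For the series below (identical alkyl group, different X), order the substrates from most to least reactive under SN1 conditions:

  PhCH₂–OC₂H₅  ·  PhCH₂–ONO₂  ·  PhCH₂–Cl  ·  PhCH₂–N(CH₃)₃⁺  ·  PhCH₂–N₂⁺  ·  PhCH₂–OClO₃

PhCH₂–N₂⁺ > PhCH₂–OClO₃ > PhCH₂–Cl > PhCH₂–ONO₂ > PhCH₂–N(CH₃)₃⁺ > PhCH₂–OC₂H₅

Identical carbon frameworks mean the comparison reduces to leaving-group quality.
Leaving-group ability tracks the stability of the departed species; conjugate-acid pKₐ is the usual yardstick (lower pKₐ → better LG).
PhCH₂–N₂⁺ loses N₂: no meaningful conjugate acid; N₂ departs as an exceptionally stable neutral molecule
PhCH₂–OClO₃ loses ClO₄⁻: pKₐ(HClO₄) ≈ -10
PhCH₂–Cl loses Cl⁻: pKₐ(HCl) ≈ -7
PhCH₂–ONO₂ loses NO₃⁻: pKₐ(HNO₃) ≈ -1.3
PhCH₂–N(CH₃)₃⁺ loses NR'₃: pKₐ(R'₃NH⁺) ≈ 10.7
PhCH₂–OC₂H₅ loses CH₃CH₂O⁻: pKₐ(CH₃CH₂OH) ≈ 16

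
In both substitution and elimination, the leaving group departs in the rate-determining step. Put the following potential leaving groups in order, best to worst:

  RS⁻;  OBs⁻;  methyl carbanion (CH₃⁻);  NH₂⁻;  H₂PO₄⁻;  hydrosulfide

The more stable X⁻ (or X) is on its own — i.e. the weaker a base it is — the better a leaving group it makes.
OBs⁻: pKₐ(p-BrC₆H₄SO₃H) ≈ -2.8
H₂PO₄⁻: pKₐ(H₃PO₄) ≈ 2.1 — moderate base; biological leaving group after further activation
hydrosulfide: pKₐ(H₂S) ≈ 7
RS⁻: pKₐ(RSH (a thiol)) ≈ 10.5 — moderately basic; rarely leaves without activation
NH₂⁻: pKₐ(NH₃) ≈ 38
methyl carbanion (CH₃⁻): pKₐ(CH₄) ≈ 48

OBs⁻ > H₂PO₄⁻ > hydrosulfide > RS⁻ > NH₂⁻ > methyl carbanion (CH₃⁻)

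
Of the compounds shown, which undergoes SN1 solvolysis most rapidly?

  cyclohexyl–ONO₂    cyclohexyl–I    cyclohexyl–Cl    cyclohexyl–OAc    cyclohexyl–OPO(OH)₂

cyclohexyl–I

Same R in every case — rank the leaving groups.
Leaving-group ability tracks the stability of the departed species; conjugate-acid pKₐ is the usual yardstick (lower pKₐ → better LG).
cyclohexyl–I loses I⁻: pKₐ(HI) ≈ -10
cyclohexyl–Cl loses Cl⁻: pKₐ(HCl) ≈ -7
cyclohexyl–ONO₂ loses NO₃⁻: pKₐ(HNO₃) ≈ -1.3
cyclohexyl–OPO(OH)₂ loses H₂PO₄⁻: pKₐ(H₃PO₄) ≈ 2.1
cyclohexyl–OAc loses AcO⁻: pKₐ(CH₃COOH) ≈ 4.8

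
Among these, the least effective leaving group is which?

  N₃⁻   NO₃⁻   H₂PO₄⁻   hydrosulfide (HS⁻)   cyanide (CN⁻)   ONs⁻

cyanide (CN⁻)

A good leaving group is a weak base: the lower the pKₐ of its conjugate acid, the more readily it departs.
ONs⁻: pKₐ(p-O₂NC₆H₄SO₃H) ≈ -3.5
NO₃⁻: pKₐ(HNO₃) ≈ -1.3
H₂PO₄⁻: pKₐ(H₃PO₄) ≈ 2.1
N₃⁻: pKₐ(HN₃) ≈ 4.7
hydrosulfide (HS⁻): pKₐ(H₂S) ≈ 7
cyanide (CN⁻): pKₐ(HCN) ≈ 9.2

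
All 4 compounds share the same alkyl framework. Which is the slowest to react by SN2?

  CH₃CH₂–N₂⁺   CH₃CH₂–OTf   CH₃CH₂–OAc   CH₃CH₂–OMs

CH₃CH₂–OAc

Identical carbon frameworks mean the comparison reduces to leaving-group quality.
Rank by basicity of the departing species: weakest base leaves most easily.
CH₃CH₂–N₂⁺ loses N₂: no meaningful conjugate acid; N₂ departs as an exceptionally stable neutral molecule
CH₃CH₂–OTf loses OTf⁻: pKₐ(CF₃SO₃H (triflic acid)) ≈ -14
CH₃CH₂–OMs loses OMs⁻: pKₐ(CH₃SO₃H (MsOH)) ≈ -1.9
CH₃CH₂–OAc loses AcO⁻: pKₐ(CH₃COOH) ≈ 4.8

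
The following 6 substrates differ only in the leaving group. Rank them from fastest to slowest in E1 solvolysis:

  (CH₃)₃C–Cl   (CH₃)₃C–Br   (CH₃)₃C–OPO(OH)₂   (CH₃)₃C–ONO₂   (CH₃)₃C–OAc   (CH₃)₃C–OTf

With the same alkyl group throughout, only the leaving group differentiates the rates.
The more stable X⁻ (or X) is on its own — i.e. the weaker a base it is — the better a leaving group it makes.
(CH₃)₃C–OTf loses OTf⁻: pKₐ(CF₃SO₃H (triflic acid)) ≈ -14
(CH₃)₃C–Br loses Br⁻: pKₐ(HBr) ≈ -9
(CH₃)₃C–Cl loses Cl⁻: pKₐ(HCl) ≈ -7
(CH₃)₃C–ONO₂ loses NO₃⁻: pKₐ(HNO₃) ≈ -1.3
(CH₃)₃C–OPO(OH)₂ loses H₂PO₄⁻: pKₐ(H₃PO₄) ≈ 2.1
(CH₃)₃C–OAc loses AcO⁻: pKₐ(CH₃COOH) ≈ 4.8

(CH₃)₃C–OTf > (CH₃)₃C–Br > (CH₃)₃C–Cl > (CH₃)₃C–ONO₂ > (CH₃)₃C–OPO(OH)₂ > (CH₃)₃C–OAc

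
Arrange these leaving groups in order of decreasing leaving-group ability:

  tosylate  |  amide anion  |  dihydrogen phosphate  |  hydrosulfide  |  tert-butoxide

tosylate > dihydrogen phosphate > hydrosulfide > tert-butoxide > amide anion

tosylate: pKₐ(p-CH₃C₆H₄SO₃H (TsOH)) ≈ -2.8 — resonance-delocalised arenesulfonate
dihydrogen phosphate: pKₐ(H₃PO₄) ≈ 2.1 — moderate base; biological leaving group after further activation
hydrosulfide: pKₐ(H₂S) ≈ 7 — larger and more polarisable than the oxygen analogue
tert-butoxide: pKₐ(t-BuOH) ≈ 18
amide anion: pKₐ(NH₃) ≈ 38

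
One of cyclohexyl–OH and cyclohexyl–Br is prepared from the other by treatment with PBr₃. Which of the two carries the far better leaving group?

cyclohexyl–Br

From cyclohexyl–OH the departing group would be OH⁻ (pKₐ(H₂O) ≈ 15.7). Strong base; essentially never leaves without prior activation.
From cyclohexyl–Br the leaving group is Br⁻ (pKₐ(HBr) ≈ -9). Weak base; good leaving group.
Treatment with PBr₃ works by replacing the hydroxyl with bromide, making cyclohexyl–Br enormously more reactive.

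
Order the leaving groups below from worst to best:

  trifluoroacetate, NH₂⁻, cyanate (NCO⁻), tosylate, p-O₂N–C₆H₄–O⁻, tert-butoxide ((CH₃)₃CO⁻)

A good leaving group is a weak base: the lower the pKₐ of its conjugate acid, the more readily it departs.
tosylate: pKₐ(p-CH₃C₆H₄SO₃H (TsOH)) ≈ -2.8 — resonance-delocalised arenesulfonate
trifluoroacetate: pKₐ(CF₃COOH) ≈ 0.2
cyanate (NCO⁻): pKₐ(HOCN) ≈ 3.5 — resonance between N and O
p-O₂N–C₆H₄–O⁻: pKₐ(p-nitrophenol) ≈ 7.2
tert-butoxide ((CH₃)₃CO⁻): pKₐ(t-BuOH) ≈ 18 — bulky, strongly basic alkoxide
NH₂⁻: pKₐ(NH₃) ≈ 38 — extremely strong base; never a leaving group
Listed from poorest to best leaving group as asked.

NH₂⁻ < tert-butoxide ((CH₃)₃CO⁻) < p-O₂N–C₆H₄–O⁻ < cyanate (NCO⁻) < trifluoroacetate < tosylate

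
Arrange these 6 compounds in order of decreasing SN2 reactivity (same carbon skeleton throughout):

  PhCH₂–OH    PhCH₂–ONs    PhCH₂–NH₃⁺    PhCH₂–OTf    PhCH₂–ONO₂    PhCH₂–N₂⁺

PhCH₂–N₂⁺ > PhCH₂–OTf > PhCH₂–ONs > PhCH₂–ONO₂ > PhCH₂–NH₃⁺ > PhCH₂–OH

The skeletons are identical, so relative rate is governed entirely by leaving-group ability.
The more stable X⁻ (or X) is on its own — i.e. the weaker a base it is — the better a leaving group it makes.
PhCH₂–N₂⁺ loses N₂: no meaningful conjugate acid; N₂ departs as an exceptionally stable neutral molecule
PhCH₂–OTf loses OTf⁻: pKₐ(CF₃SO₃H (triflic acid)) ≈ -14
PhCH₂–ONs loses ONs⁻: pKₐ(p-O₂NC₆H₄SO₃H) ≈ -3.5
PhCH₂–ONO₂ loses NO₃⁻: pKₐ(HNO₃) ≈ -1.3
PhCH₂–NH₃⁺ loses NH₃: pKₐ(NH₄⁺) ≈ 9.2
PhCH₂–OH loses OH⁻: pKₐ(H₂O) ≈ 15.7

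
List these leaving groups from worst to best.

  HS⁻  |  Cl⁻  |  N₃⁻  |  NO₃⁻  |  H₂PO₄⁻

HS⁻ < N₃⁻ < H₂PO₄⁻ < NO₃⁻ < Cl⁻

Rank by basicity of the departing species: weakest base leaves most easily.
Cl⁻: pKₐ(HCl) ≈ -7
NO₃⁻: pKₐ(HNO₃) ≈ -1.3 — resonance-delocalised over three oxygens
H₂PO₄⁻: pKₐ(H₃PO₄) ≈ 2.1 — moderate base; biological leaving group after further activation
N₃⁻: pKₐ(HN₃) ≈ 4.7
HS⁻: pKₐ(H₂S) ≈ 7 — larger and more polarisable than the oxygen analogue
Reversing gives the worst-to-best order requested.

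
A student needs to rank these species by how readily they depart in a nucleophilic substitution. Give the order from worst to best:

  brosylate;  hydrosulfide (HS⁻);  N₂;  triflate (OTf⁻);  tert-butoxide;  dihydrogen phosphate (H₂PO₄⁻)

tert-butoxide < hydrosulfide (HS⁻) < dihydrogen phosphate (H₂PO₄⁻) < brosylate < triflate (OTf⁻) < N₂

Rank by basicity of the departing species: weakest base leaves most easily.
N₂: no meaningful conjugate acid; N₂ departs as an exceptionally stable neutral molecule
triflate (OTf⁻): pKₐ(CF₃SO₃H (triflic acid)) ≈ -14
brosylate: pKₐ(p-BrC₆H₄SO₃H) ≈ -2.8
dihydrogen phosphate (H₂PO₄⁻): pKₐ(H₃PO₄) ≈ 2.1
hydrosulfide (HS⁻): pKₐ(H₂S) ≈ 7
tert-butoxide: pKₐ(t-BuOH) ≈ 18
The question asks for worst first, so the sequence is read in increasing leaving-group ability.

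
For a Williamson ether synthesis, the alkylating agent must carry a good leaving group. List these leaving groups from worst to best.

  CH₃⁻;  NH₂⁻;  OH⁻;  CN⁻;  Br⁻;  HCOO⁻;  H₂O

CH₃⁻ < NH₂⁻ < OH⁻ < CN⁻ < HCOO⁻ < H₂O < Br⁻

Leaving-group ability tracks the stability of the departed species; conjugate-acid pKₐ is the usual yardstick (lower pKₐ → better LG).
Br⁻: pKₐ(HBr) ≈ -9
H₂O: pKₐ(H₃O⁺) ≈ -1.7
HCOO⁻: pKₐ(HCOOH) ≈ 3.8
CN⁻: pKₐ(HCN) ≈ 9.2
OH⁻: pKₐ(H₂O) ≈ 15.7
NH₂⁻: pKₐ(NH₃) ≈ 38
CH₃⁻: pKₐ(CH₄) ≈ 48
Reversing gives the worst-to-best order requested.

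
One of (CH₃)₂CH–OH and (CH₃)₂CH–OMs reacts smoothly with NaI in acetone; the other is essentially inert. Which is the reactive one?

(CH₃)₂CH–OMs

From (CH₃)₂CH–OH the departing group would be OH⁻ (pKₐ(H₂O) ≈ 15.7). Strong base; essentially never leaves without prior activation.
From (CH₃)₂CH–OMs the leaving group is OMs⁻ (pKₐ(CH₃SO₃H (MsOH)) ≈ -1.9). Resonance-delocalised alkanesulfonate.
(In practice (CH₃)₂CH–OMs is made from (CH₃)₂CH–OH by treatment with MsCl / Et₃N, converting the hydroxyl into a mesylate.)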